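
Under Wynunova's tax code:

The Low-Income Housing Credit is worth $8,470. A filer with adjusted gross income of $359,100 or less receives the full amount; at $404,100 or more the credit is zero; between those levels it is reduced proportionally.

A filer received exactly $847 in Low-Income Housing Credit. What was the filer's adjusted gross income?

$847 is 847/8,470 of the full $8,470, so 7,623/8,470 of the $45,000 range has been used: income = $359,100 + $45,000 × 7,623/8,470 = $399,600.

$399,600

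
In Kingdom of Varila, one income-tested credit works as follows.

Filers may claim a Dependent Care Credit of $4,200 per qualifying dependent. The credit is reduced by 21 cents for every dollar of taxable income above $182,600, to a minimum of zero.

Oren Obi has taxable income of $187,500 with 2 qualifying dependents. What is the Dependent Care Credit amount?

$7,371

Dependent Care Credit: base = 2 × $4,200 = $8,400. 21% of the $4,900 excess over $182,600 is $1,029; credit = $8,400 − $1,029 = $7,371.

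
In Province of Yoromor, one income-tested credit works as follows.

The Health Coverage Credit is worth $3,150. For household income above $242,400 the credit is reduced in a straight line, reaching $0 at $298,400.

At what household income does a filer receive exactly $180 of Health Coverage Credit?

$295,200

$180 is 180/3,150 of the full $3,150, so 2,970/3,150 of the $56,000 range has been used: income = $242,400 + $56,000 × 2,970/3,150 = $295,200.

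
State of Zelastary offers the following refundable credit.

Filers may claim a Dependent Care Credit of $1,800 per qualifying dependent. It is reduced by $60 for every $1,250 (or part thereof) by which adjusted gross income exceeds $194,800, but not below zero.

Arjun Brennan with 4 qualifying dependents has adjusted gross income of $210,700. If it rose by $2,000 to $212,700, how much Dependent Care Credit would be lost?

$120

At $210,700 — base = 4 × $1,800 = $7,200. income exceeds $194,800 by $15,900, which is 13 full-or-partial $1,250 increments; reduction = 13 × $60 = $780, leaving $6,420.
At $212,700 — base = 4 × $1,800 = $7,200. income exceeds $194,800 by $17,900, which is 15 full-or-partial $1,250 increments; reduction = 15 × $60 = $900, leaving $6,300.
Lost: $6,420 − $6,300 = $120.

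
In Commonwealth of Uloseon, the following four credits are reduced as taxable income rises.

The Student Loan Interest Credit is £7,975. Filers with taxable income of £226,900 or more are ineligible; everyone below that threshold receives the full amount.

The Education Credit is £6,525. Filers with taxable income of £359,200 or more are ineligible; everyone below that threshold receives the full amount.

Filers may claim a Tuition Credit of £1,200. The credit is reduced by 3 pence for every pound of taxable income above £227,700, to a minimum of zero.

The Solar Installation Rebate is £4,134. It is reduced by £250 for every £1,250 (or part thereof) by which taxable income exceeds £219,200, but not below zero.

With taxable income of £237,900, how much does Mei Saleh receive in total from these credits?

£7,803

Student Loan Interest Credit: £237,900 meets or exceeds the £226,900 cutoff, so the credit is £0.
Education Credit: £237,900 is below the £359,200 cutoff, so the full £6,525 applies.
Tuition Credit: 3% of the £10,200 excess over £227,700 is £306; credit = £1,200 − £306 = £894.
Solar Installation Rebate: income exceeds £219,200 by £18,700, which is 15 full-or-partial £1,250 increments; reduction = 15 × £250 = £3,750, leaving £384.
Total: £0 + £6,525 + £894 + £384 = £7,803.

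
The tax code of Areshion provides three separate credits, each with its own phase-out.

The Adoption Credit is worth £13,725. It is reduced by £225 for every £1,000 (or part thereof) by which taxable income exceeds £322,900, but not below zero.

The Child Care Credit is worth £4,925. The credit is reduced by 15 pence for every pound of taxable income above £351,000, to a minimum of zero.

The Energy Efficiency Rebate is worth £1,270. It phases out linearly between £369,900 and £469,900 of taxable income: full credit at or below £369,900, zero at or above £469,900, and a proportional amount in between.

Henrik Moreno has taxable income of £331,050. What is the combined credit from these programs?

£17,895

Adoption Credit: income exceeds £322,900 by £8,150, which is 9 full-or-partial £1,000 increments; reduction = 9 × £225 = £2,025, leaving £11,700.
Child Care Credit: £331,050 is at or below the £351,000 threshold, so the full £4,925 applies.
Energy Efficiency Rebate: £331,050 is at or below the £369,900 threshold, so the full £1,270 applies.
Total: £11,700 + £4,925 + £1,270 = £17,895.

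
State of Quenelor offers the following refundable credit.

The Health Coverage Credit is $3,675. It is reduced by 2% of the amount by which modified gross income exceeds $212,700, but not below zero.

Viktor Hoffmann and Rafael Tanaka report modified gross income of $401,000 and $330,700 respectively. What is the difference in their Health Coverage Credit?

$1,315

Viktor ($401,000): Health Coverage Credit: 2% of the $188,300 excess over $212,700 is $3,766 ≥ base, so the credit is $0.
Rafael ($330,700): Health Coverage Credit: 2% of the $118,000 excess over $212,700 is $2,360; credit = $3,675 − $2,360 = $1,315.
Difference: |$0 − $1,315| = $1,315.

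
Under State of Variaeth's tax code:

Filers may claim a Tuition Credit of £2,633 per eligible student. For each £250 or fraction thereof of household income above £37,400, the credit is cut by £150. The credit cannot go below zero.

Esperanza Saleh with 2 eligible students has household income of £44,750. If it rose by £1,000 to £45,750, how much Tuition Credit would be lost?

£600

At £44,750 — base = 2 × £2,633 = £5,266. income exceeds £37,400 by £7,350, which is 30 full-or-partial £250 increments; reduction = 30 × £150 = £4,500, leaving £766.
At £45,750 — base = 2 × £2,633 = £5,266. income exceeds £37,400 by £8,350, which is 34 full-or-partial £250 increments; reduction = 34 × £150 = £5,100, leaving £166.
Lost: £766 − £166 = £600.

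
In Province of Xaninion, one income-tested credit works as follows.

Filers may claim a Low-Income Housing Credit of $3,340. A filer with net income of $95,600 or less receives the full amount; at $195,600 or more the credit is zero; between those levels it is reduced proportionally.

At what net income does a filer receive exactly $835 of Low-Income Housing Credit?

$835 is 835/3,340 of the full $3,340, so 2,505/3,340 of the $100,000 range has been used: income = $95,600 + $100,000 × 2,505/3,340 = $170,600.

$170,600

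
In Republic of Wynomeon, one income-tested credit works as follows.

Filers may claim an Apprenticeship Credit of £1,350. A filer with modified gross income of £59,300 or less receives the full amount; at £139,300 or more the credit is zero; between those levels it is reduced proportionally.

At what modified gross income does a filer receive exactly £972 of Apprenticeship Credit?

£81,700

£972 is 972/1,350 of the full £1,350, so 378/1,350 of the £80,000 range has been used: income = £59,300 + £80,000 × 378/1,350 = £81,700.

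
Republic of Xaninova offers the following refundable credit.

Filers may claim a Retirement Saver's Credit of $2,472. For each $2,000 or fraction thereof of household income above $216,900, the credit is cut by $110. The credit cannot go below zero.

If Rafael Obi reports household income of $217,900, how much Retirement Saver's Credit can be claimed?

Retirement Saver's Credit: income exceeds $216,900 by $1,000, which is 1 full-or-partial $2,000 increment; reduction = 1 × $110 = $110, leaving $2,362.

$2,362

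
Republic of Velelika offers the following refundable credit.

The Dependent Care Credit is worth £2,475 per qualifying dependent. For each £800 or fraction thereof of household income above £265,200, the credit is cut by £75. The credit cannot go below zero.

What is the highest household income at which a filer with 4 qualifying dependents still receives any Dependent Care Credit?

£370,000

Full credit = 4 × £2,475 = £9,900.
After 131 increments the reduction is 131 × £75 = £9,825, leaving £75; one more increment wipes it out. Increment 131 ends at excess 131 × £800 = £104,800, so the highest qualifying income is £265,200 + £104,800 = £370,000.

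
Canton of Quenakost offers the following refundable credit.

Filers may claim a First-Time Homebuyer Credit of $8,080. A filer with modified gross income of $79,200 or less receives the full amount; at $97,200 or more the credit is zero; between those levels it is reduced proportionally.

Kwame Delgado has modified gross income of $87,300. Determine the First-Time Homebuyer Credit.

$4,444

First-Time Homebuyer Credit: $87,300 is $8,100 into a $18,000 phase-out range, leaving 9,900/18,000 of the credit: $8,080 × 9,900/18,000 = $4,444.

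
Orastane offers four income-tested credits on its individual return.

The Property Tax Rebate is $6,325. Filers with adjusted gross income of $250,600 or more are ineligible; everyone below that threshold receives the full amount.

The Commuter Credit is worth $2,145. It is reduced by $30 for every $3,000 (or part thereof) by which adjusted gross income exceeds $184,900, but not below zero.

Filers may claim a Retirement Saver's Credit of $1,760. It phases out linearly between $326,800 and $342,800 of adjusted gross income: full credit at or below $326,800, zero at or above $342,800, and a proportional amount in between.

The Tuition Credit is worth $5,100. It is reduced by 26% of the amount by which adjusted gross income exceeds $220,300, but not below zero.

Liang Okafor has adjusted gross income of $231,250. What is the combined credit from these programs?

$12,003

Property Tax Rebate: $231,250 is below the $250,600 cutoff, so the full $6,325 applies.
Commuter Credit: income exceeds $184,900 by $46,350, which is 16 full-or-partial $3,000 increments; reduction = 16 × $30 = $480, leaving $1,665.
Retirement Saver's Credit: $231,250 is at or below the $326,800 threshold, so the full $1,760 applies.
Tuition Credit: 26% of the $10,950 excess over $220,300 is $2,847; credit = $5,100 − $2,847 = $2,253.
Total: $6,325 + $1,665 + $1,760 + $2,253 = $12,003.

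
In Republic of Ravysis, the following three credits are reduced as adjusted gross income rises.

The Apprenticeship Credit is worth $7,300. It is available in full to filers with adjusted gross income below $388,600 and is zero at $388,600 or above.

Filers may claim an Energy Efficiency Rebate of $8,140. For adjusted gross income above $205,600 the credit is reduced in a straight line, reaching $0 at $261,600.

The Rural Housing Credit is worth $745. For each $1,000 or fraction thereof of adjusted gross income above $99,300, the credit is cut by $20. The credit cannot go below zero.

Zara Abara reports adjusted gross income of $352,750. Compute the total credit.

$7,300

Apprenticeship Credit: $352,750 is below the $388,600 cutoff, so the full $7,300 applies.
Energy Efficiency Rebate: $352,750 is at or above $261,600, so the credit is $0.
Rural Housing Credit: income exceeds $99,300 by $253,450 → 254 increments × $20 = $5,080 ≥ base, so the credit is $0.
Total: $7,300 + $0 + $0 = $7,300.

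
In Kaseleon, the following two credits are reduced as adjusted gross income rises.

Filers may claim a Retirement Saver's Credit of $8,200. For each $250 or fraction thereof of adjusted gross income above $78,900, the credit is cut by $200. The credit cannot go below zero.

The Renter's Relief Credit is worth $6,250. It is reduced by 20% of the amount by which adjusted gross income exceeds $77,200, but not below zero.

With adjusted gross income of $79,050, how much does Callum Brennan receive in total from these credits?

$13,880

Retirement Saver's Credit: income exceeds $78,900 by $150, which is 1 full-or-partial $250 increment; reduction = 1 × $200 = $200, leaving $8,000.
Renter's Relief Credit: 20% of the $1,850 excess over $77,200 is $370; credit = $6,250 − $370 = $5,880.
Total: $8,000 + $5,880 = $13,880.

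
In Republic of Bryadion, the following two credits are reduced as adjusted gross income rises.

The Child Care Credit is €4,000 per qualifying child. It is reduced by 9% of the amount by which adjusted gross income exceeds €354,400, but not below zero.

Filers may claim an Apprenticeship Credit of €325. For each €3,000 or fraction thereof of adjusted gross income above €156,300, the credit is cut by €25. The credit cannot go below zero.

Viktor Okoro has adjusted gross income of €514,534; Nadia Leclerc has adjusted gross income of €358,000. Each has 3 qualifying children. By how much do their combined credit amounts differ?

€11,676

Viktor (€514,534): Child Care Credit: base = 3 × €4,000 = €12,000. 9% of the €160,134 excess over €354,400 is €14,412.06 ≥ base, so the credit is €0. Apprenticeship Credit: income exceeds €156,300 by €358,234 → 120 increments × €25 = €3,000 ≥ base, so the credit is €0. total €0 + €0 = €0
Nadia (€358,000): Child Care Credit: base = 3 × €4,000 = €12,000. 9% of the €3,600 excess over €354,400 is €324; credit = €12,000 − €324 = €11,676. Apprenticeship Credit: income exceeds €156,300 by €201,700 → 68 increments × €25 = €1,700 ≥ base, so the credit is €0. total €11,676 + €0 = €11,676
Difference: |€0 − €11,676| = €11,676.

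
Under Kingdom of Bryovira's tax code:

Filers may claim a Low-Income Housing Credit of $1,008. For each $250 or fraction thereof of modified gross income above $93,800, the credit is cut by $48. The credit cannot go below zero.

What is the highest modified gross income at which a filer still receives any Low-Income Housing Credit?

$98,800

After 20 increments the reduction is 20 × $48 = $960, leaving $48; one more increment wipes it out. Increment 20 ends at excess 20 × $250 = $5,000, so the highest qualifying income is $93,800 + $5,000 = $98,800.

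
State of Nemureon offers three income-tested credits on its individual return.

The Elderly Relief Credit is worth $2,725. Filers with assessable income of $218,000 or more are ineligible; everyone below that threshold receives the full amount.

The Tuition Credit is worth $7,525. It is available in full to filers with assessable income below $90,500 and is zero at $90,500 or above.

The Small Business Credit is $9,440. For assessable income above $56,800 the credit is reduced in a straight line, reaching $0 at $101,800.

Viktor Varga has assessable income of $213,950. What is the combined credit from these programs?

Elderly Relief Credit: $213,950 is below the $218,000 cutoff, so the full $2,725 applies.
Tuition Credit: $213,950 meets or exceeds the $90,500 cutoff, so the credit is $0.
Small Business Credit: $213,950 is at or above $101,800, so the credit is $0.
Total: $2,725 + $0 + $0 = $2,725.

$2,725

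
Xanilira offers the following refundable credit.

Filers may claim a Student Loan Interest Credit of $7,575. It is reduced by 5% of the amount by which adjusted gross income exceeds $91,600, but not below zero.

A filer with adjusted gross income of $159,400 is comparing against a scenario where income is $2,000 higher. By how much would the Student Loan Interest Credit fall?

$100

At $159,400 — 5% of the $67,800 excess over $91,600 is $3,390; credit = $7,575 − $3,390 = $4,185.
At $161,400 — 5% of the $69,800 excess over $91,600 is $3,490; credit = $7,575 − $3,490 = $4,085.
Lost: $4,185 − $4,085 = $100.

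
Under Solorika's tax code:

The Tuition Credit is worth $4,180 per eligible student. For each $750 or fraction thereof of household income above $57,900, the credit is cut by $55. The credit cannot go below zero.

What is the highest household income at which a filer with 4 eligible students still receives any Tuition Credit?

$285,150

Full credit = 4 × $4,180 = $16,720.
After 303 increments the reduction is 303 × $55 = $16,665, leaving $55; one more increment wipes it out. Increment 303 ends at excess 303 × $750 = $227,250, so the highest qualifying income is $57,900 + $227,250 = $285,150.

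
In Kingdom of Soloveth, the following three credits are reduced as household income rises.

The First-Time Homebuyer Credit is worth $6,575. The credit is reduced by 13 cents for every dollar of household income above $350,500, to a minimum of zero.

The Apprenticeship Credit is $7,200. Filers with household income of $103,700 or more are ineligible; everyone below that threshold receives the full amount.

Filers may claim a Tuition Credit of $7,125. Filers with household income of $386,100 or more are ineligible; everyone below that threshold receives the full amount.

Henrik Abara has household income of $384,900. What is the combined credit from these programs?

$9,228

First-Time Homebuyer Credit: 13% of the $34,400 excess over $350,500 is $4,472; credit = $6,575 − $4,472 = $2,103.
Apprenticeship Credit: $384,900 meets or exceeds the $103,700 cutoff, so the credit is $0.
Tuition Credit: $384,900 is below the $386,100 cutoff, so the full $7,125 applies.
Total: $2,103 + $0 + $7,125 = $9,228.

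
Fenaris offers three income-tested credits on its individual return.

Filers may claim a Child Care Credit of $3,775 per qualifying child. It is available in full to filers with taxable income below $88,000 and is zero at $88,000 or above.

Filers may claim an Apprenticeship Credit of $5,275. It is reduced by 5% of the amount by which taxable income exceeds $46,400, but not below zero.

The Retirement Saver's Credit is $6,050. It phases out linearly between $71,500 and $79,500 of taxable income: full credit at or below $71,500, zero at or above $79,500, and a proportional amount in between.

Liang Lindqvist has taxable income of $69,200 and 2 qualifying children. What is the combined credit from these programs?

$17,735

Child Care Credit: base = 2 × $3,775 = $7,550. $69,200 is below the $88,000 cutoff, so the full $7,550 applies.
Apprenticeship Credit: 5% of the $22,800 excess over $46,400 is $1,140; credit = $5,275 − $1,140 = $4,135.
Retirement Saver's Credit: $69,200 is at or below the $71,500 threshold, so the full $6,050 applies.
Total: $7,550 + $4,135 + $6,050 = $17,735.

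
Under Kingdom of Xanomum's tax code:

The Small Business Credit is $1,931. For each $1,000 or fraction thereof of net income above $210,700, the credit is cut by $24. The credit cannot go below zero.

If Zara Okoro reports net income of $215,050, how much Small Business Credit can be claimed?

$1,811

Small Business Credit: income exceeds $210,700 by $4,350, which is 5 full-or-partial $1,000 increments; reduction = 5 × $24 = $120, leaving $1,811.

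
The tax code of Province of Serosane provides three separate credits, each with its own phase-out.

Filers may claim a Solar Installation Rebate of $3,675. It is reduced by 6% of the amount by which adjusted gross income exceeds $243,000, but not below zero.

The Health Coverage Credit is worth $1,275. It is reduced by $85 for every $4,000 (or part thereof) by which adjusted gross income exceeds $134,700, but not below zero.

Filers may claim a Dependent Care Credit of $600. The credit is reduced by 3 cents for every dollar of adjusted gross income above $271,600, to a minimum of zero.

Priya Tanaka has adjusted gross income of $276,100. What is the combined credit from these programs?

$2,154

Solar Installation Rebate: 6% of the $33,100 excess over $243,000 is $1,986; credit = $3,675 − $1,986 = $1,689.
Health Coverage Credit: income exceeds $134,700 by $141,400 → 36 increments × $85 = $3,060 ≥ base, so the credit is $0.
Dependent Care Credit: 3% of the $4,500 excess over $271,600 is $135; credit = $600 − $135 = $465.
Total: $1,689 + $0 + $465 = $2,154.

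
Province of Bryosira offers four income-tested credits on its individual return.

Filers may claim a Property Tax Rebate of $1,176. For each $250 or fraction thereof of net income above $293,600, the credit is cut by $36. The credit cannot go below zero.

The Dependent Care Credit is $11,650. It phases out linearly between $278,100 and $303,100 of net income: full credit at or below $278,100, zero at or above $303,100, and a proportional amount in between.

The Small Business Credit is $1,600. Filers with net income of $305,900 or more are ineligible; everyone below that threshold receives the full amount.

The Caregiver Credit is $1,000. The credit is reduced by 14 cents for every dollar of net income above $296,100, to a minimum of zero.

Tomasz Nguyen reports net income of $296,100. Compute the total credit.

Property Tax Rebate: income exceeds $293,600 by $2,500, which is 10 full-or-partial $250 increments; reduction = 10 × $36 = $360, leaving $816.
Dependent Care Credit: $296,100 is $18,000 into a $25,000 phase-out range, leaving 7,000/25,000 of the credit: $11,650 × 7,000/25,000 = $3,262.
Small Business Credit: $296,100 is below the $305,900 cutoff, so the full $1,600 applies.
Caregiver Credit: $296,100 is at or below the $296,100 threshold, so the full $1,000 applies.
Total: $816 + $3,262 + $1,600 + $1,000 = $6,678.

$6,678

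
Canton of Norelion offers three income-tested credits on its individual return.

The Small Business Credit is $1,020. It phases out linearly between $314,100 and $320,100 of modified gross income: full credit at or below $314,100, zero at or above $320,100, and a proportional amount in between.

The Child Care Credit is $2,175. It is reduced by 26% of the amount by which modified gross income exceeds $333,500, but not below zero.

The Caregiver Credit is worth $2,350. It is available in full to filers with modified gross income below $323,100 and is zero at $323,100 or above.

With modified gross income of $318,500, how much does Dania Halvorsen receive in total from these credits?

$4,797

Small Business Credit: $318,500 is $4,400 into a $6,000 phase-out range, leaving 1,600/6,000 of the credit: $1,020 × 1,600/6,000 = $272.
Child Care Credit: $318,500 is at or below the $333,500 threshold, so the full $2,175 applies.
Caregiver Credit: $318,500 is below the $323,100 cutoff, so the full $2,350 applies.
Total: $272 + $2,175 + $2,350 = $4,797.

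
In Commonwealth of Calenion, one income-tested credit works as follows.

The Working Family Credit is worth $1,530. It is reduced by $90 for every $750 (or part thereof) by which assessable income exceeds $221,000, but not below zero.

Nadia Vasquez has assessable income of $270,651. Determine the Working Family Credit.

$0

Working Family Credit: income exceeds $221,000 by $49,651 → 67 increments × $90 = $6,030 ≥ base, so the credit is $0.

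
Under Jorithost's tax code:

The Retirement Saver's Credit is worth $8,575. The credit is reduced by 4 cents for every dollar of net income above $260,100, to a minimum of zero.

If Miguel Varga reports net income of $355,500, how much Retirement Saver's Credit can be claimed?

Retirement Saver's Credit: 4% of the $95,400 excess over $260,100 is $3,816; credit = $8,575 − $3,816 = $4,759.

$4,759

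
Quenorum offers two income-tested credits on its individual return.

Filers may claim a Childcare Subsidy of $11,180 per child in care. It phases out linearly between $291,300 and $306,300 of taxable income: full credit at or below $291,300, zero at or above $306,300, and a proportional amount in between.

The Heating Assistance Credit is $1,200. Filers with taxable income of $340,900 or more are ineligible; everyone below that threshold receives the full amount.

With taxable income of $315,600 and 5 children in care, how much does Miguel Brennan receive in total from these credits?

Childcare Subsidy: base = 5 × $11,180 = $55,900. $315,600 is at or above $306,300, so the credit is $0.
Heating Assistance Credit: $315,600 is below the $340,900 cutoff, so the full $1,200 applies.
Total: $0 + $1,200 = $1,200.

$1,200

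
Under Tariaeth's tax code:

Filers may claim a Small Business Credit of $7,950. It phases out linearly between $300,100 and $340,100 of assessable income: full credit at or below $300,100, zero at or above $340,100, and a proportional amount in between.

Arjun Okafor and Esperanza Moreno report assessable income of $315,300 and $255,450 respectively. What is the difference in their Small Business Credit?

Arjun ($315,300): Small Business Credit: $315,300 is $15,200 into a $40,000 phase-out range, leaving 24,800/40,000 of the credit: $7,950 × 24,800/40,000 = $4,929.
Esperanza ($255,450): Small Business Credit: $255,450 is at or below the $300,100 threshold, so the full $7,950 applies.
Difference: |$4,929 − $7,950| = $3,021.

$3,021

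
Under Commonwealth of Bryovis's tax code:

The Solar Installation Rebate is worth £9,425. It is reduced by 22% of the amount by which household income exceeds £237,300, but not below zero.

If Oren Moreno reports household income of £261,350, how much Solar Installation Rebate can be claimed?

Solar Installation Rebate: 22% of the £24,050 excess over £237,300 is £5,291; credit = £9,425 − £5,291 = £4,134.

£4,134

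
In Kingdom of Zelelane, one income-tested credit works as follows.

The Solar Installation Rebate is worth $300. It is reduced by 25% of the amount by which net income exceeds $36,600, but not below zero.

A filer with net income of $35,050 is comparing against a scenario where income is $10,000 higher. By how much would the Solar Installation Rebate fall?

$300

At $35,050 — $35,050 is at or below the $36,600 threshold, so the full $300 applies.
At $45,050 — 25% of the $8,450 excess over $36,600 is $2,112.50 ≥ base, so the credit is $0.
Lost: $300 − $0 = $300.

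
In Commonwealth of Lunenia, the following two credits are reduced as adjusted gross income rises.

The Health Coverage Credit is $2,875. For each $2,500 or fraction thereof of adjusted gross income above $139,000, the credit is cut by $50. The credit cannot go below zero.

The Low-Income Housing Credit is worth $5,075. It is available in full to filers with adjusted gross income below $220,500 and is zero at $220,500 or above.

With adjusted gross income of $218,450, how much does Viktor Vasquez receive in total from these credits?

Health Coverage Credit: income exceeds $139,000 by $79,450, which is 32 full-or-partial $2,500 increments; reduction = 32 × $50 = $1,600, leaving $1,275.
Low-Income Housing Credit: $218,450 is below the $220,500 cutoff, so the full $5,075 applies.
Total: $1,275 + $5,075 = $6,350.

$6,350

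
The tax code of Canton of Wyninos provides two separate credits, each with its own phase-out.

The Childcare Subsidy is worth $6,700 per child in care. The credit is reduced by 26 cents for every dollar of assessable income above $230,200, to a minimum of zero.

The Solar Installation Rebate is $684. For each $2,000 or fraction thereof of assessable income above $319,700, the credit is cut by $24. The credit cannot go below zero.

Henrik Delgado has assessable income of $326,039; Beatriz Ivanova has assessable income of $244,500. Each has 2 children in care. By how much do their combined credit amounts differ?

Henrik ($326,039): Childcare Subsidy: base = 2 × $6,700 = $13,400. 26% of the $95,839 excess over $230,200 is $24,918.14 ≥ base, so the credit is $0. Solar Installation Rebate: income exceeds $319,700 by $6,339, which is 4 full-or-partial $2,000 increments; reduction = 4 × $24 = $96, leaving $588. total $0 + $588 = $588
Beatriz ($244,500): Childcare Subsidy: base = 2 × $6,700 = $13,400. 26% of the $14,300 excess over $230,200 is $3,718; credit = $13,400 − $3,718 = $9,682. Solar Installation Rebate: $244,500 is at or below the $319,700 threshold, so the full $684 applies. total $9,682 + $684 = $10,366
Difference: |$588 − $10,366| = $9,778.

$9,778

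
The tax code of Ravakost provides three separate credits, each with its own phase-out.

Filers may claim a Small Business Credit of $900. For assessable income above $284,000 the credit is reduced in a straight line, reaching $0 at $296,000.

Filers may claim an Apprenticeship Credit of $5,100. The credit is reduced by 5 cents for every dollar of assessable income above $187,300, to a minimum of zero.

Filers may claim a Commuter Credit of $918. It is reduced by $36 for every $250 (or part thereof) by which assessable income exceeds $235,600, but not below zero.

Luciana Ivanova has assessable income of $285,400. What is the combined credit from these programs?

$990

Small Business Credit: $285,400 is $1,400 into a $12,000 phase-out range, leaving 10,600/12,000 of the credit: $900 × 10,600/12,000 = $795.
Apprenticeship Credit: 5% of the $98,100 excess over $187,300 is $4,905; credit = $5,100 − $4,905 = $195.
Commuter Credit: income exceeds $235,600 by $49,800 → 200 increments × $36 = $7,200 ≥ base, so the credit is $0.
Total: $795 + $195 + $0 = $990.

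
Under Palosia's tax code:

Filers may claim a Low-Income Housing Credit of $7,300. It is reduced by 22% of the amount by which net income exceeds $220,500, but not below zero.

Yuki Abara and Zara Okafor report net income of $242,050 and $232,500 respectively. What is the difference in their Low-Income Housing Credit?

$2,101

Yuki ($242,050): Low-Income Housing Credit: 22% of the $21,550 excess over $220,500 is $4,741; credit = $7,300 − $4,741 = $2,559.
Zara ($232,500): Low-Income Housing Credit: 22% of the $12,000 excess over $220,500 is $2,640; credit = $7,300 − $2,640 = $4,660.
Difference: |$2,559 − $4,660| = $2,101.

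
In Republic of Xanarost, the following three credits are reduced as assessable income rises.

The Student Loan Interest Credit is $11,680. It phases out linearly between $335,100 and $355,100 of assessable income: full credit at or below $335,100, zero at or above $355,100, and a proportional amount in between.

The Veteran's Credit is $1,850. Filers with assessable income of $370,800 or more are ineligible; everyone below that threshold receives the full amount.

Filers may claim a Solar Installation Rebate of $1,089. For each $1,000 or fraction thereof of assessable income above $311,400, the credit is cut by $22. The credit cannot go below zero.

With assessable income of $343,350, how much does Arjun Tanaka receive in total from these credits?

Student Loan Interest Credit: $343,350 is $8,250 into a $20,000 phase-out range, leaving 11,750/20,000 of the credit: $11,680 × 11,750/20,000 = $6,862.
Veteran's Credit: $343,350 is below the $370,800 cutoff, so the full $1,850 applies.
Solar Installation Rebate: income exceeds $311,400 by $31,950, which is 32 full-or-partial $1,000 increments; reduction = 32 × $22 = $704, leaving $385.
Total: $6,862 + $1,850 + $385 = $9,097.

$9,097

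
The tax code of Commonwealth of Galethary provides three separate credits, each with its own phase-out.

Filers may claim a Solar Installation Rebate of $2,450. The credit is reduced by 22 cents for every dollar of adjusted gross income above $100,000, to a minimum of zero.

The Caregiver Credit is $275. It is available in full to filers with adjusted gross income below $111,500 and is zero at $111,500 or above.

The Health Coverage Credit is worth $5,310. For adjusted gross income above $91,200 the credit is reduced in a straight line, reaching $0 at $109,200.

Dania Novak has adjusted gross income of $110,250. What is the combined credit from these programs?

$470

Solar Installation Rebate: 22% of the $10,250 excess over $100,000 is $2,255; credit = $2,450 − $2,255 = $195.
Caregiver Credit: $110,250 is below the $111,500 cutoff, so the full $275 applies.
Health Coverage Credit: $110,250 is at or above $109,200, so the credit is $0.
Total: $195 + $275 + $0 = $470.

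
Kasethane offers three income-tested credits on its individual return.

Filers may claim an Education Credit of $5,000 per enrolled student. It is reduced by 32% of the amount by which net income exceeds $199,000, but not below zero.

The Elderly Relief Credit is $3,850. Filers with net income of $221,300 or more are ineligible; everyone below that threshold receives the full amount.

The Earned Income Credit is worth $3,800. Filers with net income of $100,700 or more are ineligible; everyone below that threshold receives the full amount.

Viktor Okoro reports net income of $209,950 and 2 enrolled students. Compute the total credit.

Education Credit: base = 2 × $5,000 = $10,000. 32% of the $10,950 excess over $199,000 is $3,504; credit = $10,000 − $3,504 = $6,496.
Elderly Relief Credit: $209,950 is below the $221,300 cutoff, so the full $3,850 applies.
Earned Income Credit: $209,950 meets or exceeds the $100,700 cutoff, so the credit is $0.
Total: $6,496 + $3,850 + $0 = $10,346.

$10,346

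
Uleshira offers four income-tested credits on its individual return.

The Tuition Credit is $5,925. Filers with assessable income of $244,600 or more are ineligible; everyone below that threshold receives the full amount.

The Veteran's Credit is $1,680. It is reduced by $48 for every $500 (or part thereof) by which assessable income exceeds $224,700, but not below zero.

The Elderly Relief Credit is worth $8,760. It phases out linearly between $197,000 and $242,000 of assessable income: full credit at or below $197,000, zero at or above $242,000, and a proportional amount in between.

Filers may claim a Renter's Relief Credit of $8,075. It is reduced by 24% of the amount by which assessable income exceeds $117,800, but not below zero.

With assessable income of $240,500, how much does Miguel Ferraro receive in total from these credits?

$6,361

Tuition Credit: $240,500 is below the $244,600 cutoff, so the full $5,925 applies.
Veteran's Credit: income exceeds $224,700 by $15,800, which is 32 full-or-partial $500 increments; reduction = 32 × $48 = $1,536, leaving $144.
Elderly Relief Credit: $240,500 is $43,500 into a $45,000 phase-out range, leaving 1,500/45,000 of the credit: $8,760 × 1,500/45,000 = $292.
Renter's Relief Credit: 24% of the $122,700 excess over $117,800 is $29,448 ≥ base, so the credit is $0.
Total: $5,925 + $144 + $292 + $0 = $6,361.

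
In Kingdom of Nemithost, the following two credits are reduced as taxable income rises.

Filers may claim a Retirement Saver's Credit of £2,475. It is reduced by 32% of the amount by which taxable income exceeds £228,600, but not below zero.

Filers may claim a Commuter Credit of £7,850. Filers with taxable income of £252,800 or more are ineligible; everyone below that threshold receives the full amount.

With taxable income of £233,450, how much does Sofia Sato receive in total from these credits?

Retirement Saver's Credit: 32% of the £4,850 excess over £228,600 is £1,552; credit = £2,475 − £1,552 = £923.
Commuter Credit: £233,450 is below the £252,800 cutoff, so the full £7,850 applies.
Total: £923 + £7,850 = £8,773.

£8,773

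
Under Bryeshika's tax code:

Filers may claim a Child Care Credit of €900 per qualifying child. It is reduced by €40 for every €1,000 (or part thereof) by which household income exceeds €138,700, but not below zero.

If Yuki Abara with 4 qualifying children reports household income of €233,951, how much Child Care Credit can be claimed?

€0

Child Care Credit: base = 4 × €900 = €3,600. income exceeds €138,700 by €95,251 → 96 increments × €40 = €3,840 ≥ base, so the credit is €0.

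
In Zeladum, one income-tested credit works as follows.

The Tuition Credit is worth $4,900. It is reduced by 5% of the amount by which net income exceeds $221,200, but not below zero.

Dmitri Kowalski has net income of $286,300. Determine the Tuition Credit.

Tuition Credit: 5% of the $65,100 excess over $221,200 is $3,255; credit = $4,900 − $3,255 = $1,645.

$1,645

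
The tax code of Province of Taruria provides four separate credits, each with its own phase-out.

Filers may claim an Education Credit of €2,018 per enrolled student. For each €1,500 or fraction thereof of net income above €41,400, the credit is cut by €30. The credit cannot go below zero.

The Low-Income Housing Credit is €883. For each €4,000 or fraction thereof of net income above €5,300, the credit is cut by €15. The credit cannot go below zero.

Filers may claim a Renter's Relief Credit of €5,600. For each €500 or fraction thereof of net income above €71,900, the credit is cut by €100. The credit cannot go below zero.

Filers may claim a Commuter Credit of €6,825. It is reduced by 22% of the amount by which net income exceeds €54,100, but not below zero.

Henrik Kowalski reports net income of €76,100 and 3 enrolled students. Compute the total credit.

Education Credit: base = 3 × €2,018 = €6,054. income exceeds €41,400 by €34,700, which is 24 full-or-partial €1,500 increments; reduction = 24 × €30 = €720, leaving €5,334.
Low-Income Housing Credit: income exceeds €5,300 by €70,800, which is 18 full-or-partial €4,000 increments; reduction = 18 × €15 = €270, leaving €613.
Renter's Relief Credit: income exceeds €71,900 by €4,200, which is 9 full-or-partial €500 increments; reduction = 9 × €100 = €900, leaving €4,700.
Commuter Credit: 22% of the €22,000 excess over €54,100 is €4,840; credit = €6,825 − €4,840 = €1,985.
Total: €5,334 + €613 + €4,700 + €1,985 = €12,632.

€12,632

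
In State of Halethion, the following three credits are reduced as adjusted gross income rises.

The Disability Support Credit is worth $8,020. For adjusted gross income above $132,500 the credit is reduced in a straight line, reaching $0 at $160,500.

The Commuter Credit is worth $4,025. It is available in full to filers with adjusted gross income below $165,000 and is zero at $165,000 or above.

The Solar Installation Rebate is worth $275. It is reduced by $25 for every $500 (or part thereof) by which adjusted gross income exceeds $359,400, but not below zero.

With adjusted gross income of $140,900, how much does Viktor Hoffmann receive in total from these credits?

$9,914

Disability Support Credit: $140,900 is $8,400 into a $28,000 phase-out range, leaving 19,600/28,000 of the credit: $8,020 × 19,600/28,000 = $5,614.
Commuter Credit: $140,900 is below the $165,000 cutoff, so the full $4,025 applies.
Solar Installation Rebate: $140,900 is at or below the $359,400 threshold, so the full $275 applies.
Total: $5,614 + $4,025 + $275 = $9,914.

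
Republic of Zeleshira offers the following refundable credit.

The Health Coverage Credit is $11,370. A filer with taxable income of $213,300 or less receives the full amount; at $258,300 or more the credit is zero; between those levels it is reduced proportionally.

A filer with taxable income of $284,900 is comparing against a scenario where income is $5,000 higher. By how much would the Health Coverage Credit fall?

At $284,900 — $284,900 is at or above $258,300, so the credit is $0.
At $289,900 — $289,900 is at or above $258,300, so the credit is $0.
Lost: $0 − $0 = $0.

$0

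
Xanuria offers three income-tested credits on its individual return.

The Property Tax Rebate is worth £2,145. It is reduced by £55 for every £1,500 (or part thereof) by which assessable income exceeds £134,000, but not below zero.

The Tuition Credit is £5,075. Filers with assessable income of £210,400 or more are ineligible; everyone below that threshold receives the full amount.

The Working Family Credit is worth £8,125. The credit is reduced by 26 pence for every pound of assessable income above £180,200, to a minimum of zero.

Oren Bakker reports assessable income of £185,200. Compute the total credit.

£12,120

Property Tax Rebate: income exceeds £134,000 by £51,200, which is 35 full-or-partial £1,500 increments; reduction = 35 × £55 = £1,925, leaving £220.
Tuition Credit: £185,200 is below the £210,400 cutoff, so the full £5,075 applies.
Working Family Credit: 26% of the £5,000 excess over £180,200 is £1,300; credit = £8,125 − £1,300 = £6,825.
Total: £220 + £5,075 + £6,825 = £12,120.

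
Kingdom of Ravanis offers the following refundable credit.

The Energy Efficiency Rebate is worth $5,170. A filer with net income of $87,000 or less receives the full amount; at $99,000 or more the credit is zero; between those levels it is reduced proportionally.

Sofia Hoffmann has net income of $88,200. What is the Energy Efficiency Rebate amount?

$4,653

Energy Efficiency Rebate: $88,200 is $1,200 into a $12,000 phase-out range, leaving 10,800/12,000 of the credit: $5,170 × 10,800/12,000 = $4,653.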